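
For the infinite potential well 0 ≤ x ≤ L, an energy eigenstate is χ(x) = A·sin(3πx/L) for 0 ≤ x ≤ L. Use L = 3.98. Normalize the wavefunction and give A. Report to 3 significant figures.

A ≈ 0.709

Require ∫ |χ|² dx = 1 over the whole domain.
∫|χ|² dx = A²·(L/2).
Plugging in L = 3.98 yields A = 0.7089.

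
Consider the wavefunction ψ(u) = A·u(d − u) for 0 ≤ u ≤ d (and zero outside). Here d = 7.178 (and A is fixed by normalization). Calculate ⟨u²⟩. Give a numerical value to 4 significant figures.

The expectation value is the |ψ|²-weighted average of u^2: ∫ u^2|ψ|² du.
Expanding the polynomial and integrating term by term, since the A² factors cancel between numerator and denominator, ⟨u²⟩ = 2·d^2/7.
With d = 7.178, ⟨u^2⟩ = 14.721.

⟨u^2⟩ ≈ 14.72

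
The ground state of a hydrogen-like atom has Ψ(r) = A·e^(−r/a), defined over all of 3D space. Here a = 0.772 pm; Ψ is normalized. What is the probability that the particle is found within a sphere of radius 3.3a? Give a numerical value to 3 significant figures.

With dV = 4πr²dr, the probability is ∫|Ψ|² dV over r ≤ 3.3a.
A² is fixed by ∫₀^∞ 4πr²|Ψ|² dr = 1, i.e. A² = (π·a^3)^(−1).
Substituting u = r/a, A², 4π and the length scale all cancel in the ratio: P = ∫_{0}^{3.3} u^2·e^(-2·u) du / ∫_{0}^{∞} u^2·e^(-2·u) du.
With ∫ u^2·e^(-2·u) du = -(2·u^2 + 2·u + 1)·e^(-2·u)/4 + C, the region integral is 1/4 - 1469·e^(-33/5)/200 and the full one is 1/4.
Taking the ratio yields P = 0.9600.

P ≈ 0.960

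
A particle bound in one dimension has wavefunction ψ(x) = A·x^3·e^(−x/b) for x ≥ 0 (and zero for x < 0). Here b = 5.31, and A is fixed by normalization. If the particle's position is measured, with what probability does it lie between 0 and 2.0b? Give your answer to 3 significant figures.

P = ∫_{0}^{2.0b} |ψ(x)|² dx.
The normalization integral ∫|ψ|²dx over the whole domain equals 45·b^7/8·A², and A² cancels in the ratio.
Let u = x/b; then A² and the length scale cancel, so P = ∫_{0}^{2.0} u^6·e^(-2·u) du ÷ ∫_{0}^{∞} u^6·e^(-2·u) du.
An antiderivative of u^6·e^(-2·u) is -(4·u^6 + 12·u^5 + 30·u^4 + 60·u^3 + 90·u^2 + 90·u + 45)·e^(-2·u)/8; evaluating from 0 to 2.0 gives 45/8 - 2185·e^(-4)/8, while the full integral is 45/8.
Taking the ratio, P = 0.1107.

P ≈ 0.111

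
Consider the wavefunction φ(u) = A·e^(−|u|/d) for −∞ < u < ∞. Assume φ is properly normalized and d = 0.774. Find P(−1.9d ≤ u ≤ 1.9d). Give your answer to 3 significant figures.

The probability is P = ∫ |φ|² du over [−1.9d, 1.9d].
With A² fixed by ∫|φ|² = 1, i.e. A² = (d)^(−1), substitute and integrate.
By symmetry take twice the u ≥ 0 contribution in numerator and denominator; the 2's cancel. In terms of t = u/d (A² and the length scale cancel between numerator and denominator), P = [∫_{0}^{1.9} e^(-2·t) dt] / [∫_{0}^{∞} e^(-2·t) dt].
With ∫ e^(-2·t) dt = -e^(-2·t)/2 + C, the region integral is 1/2 - e^(-19/5)/2 and the full one is 1/2.
Taking the ratio, P = 0.9776.

P ≈ 0.978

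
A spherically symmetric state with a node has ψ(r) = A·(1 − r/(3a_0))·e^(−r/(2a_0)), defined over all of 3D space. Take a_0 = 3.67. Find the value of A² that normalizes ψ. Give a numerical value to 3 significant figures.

A^2 ≈ 0.00241

Require ∫ |ψ|² 4πr² dr = 1 over the whole domain.
With ∫₀^∞ r^4 e^(−αr) dr = 4!/α^5, the integral (without the A² prefactor) comes out to 8·π·a_0^3/3.
Hence A² = 1/[8·π·a_0^3/3].
With a_0 = 3.67: A² = 0.002415 and A = 0.04914.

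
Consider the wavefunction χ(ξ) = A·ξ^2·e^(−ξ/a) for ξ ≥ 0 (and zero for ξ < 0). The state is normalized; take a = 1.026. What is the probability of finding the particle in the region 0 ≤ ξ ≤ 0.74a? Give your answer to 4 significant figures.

The probability is P = ∫ |χ|² dξ over [0, 0.74a].
Since A² = 1/(3·a^5/4), this is the region integral divided by the full normalization integral.
In terms of u = ξ/a (A² and the length scale cancel between numerator and denominator), P = [∫_{0}^{0.74} u^4·e^(-2·u) du] / [∫_{0}^{∞} u^4·e^(-2·u) du].
With ∫ u^4·e^(-2·u) du = -(u^4/2 + u^3 + 3·u^2/2 + 3·u/2 + 3/4)·e^(-2·u) + C, the region integral is ≈ 0.0132377 and the full one is 3/4.
The result is P = 0.017650.

P ≈ 0.01765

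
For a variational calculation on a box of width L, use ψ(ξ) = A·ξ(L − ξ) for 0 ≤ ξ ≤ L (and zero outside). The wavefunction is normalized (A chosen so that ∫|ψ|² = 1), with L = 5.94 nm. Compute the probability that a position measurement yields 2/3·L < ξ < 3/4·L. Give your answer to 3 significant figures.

P = ∫_{2/3·L}^{3/4·L} |ψ(ξ)|² dξ.
The normalization integral ∫|ψ|²dξ over the whole domain equals L^5/30·A², and A² cancels in the ratio.
Let u = ξ/L; then A² and the length scale cancel, so P = ∫_{2/3}^{3/4} u^2·(1 - u)^2 du ÷ ∫_{0}^{1} u^2·(1 - u)^2 du.
An antiderivative of u^2·(1 - u)^2 is u^3·(6·u^2 - 15·u + 10)/30; evaluating from 2/3 to 3/4 gives ≈ 0.0035454, while the full integral is 1/30.
Taking the ratio, P = 0.1064.

P ≈ 0.106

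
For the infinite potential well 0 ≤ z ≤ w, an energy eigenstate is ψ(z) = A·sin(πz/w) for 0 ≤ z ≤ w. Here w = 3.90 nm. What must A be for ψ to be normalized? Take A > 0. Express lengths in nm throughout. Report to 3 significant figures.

We need A² ∫|f|² dz = 1, taking the integral from 0 to w.
With ∫₀^w sin²(nπz/w) dz = w/2, ∫|ψ|² dz = A²·(w/2).
Plugging in w = 3.90 yields A = 0.7161.

A ≈ 0.716 nm^(-1/2)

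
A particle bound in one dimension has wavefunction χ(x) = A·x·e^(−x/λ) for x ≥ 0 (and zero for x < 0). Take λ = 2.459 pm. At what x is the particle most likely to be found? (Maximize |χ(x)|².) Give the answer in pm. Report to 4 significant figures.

Differentiate |χ(x)|² with respect to x and set to zero.
Solving yields x = λ.
With λ = 2.459, the most probable position is 2.4590 pm.

x ≈ 2.459 pm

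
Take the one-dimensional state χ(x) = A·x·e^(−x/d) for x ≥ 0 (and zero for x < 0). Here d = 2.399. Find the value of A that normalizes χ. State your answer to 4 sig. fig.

A ≈ 0.5383

We need A² ∫|f|² dx = 1, taking the integral from 0 to ∞.
The integral (without the A² prefactor) comes out to d^3/4.
Setting this equal to 1 gives A² = 1/(d^3/4).
With d = 2.399: A² = 0.28971 and A = 0.53825.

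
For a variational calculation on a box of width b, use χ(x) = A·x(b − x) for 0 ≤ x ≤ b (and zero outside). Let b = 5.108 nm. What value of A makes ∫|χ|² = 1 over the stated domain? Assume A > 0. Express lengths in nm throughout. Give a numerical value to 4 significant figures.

A ≈ 0.09288 nm^(-5/2)

Require ∫ |χ|² dx = 1 over the whole domain.
Expanding the polynomial and integrating term by term, ∫|χ|² dx = A²·(b^5/30).
Hence A² = 1/[b^5/30].
Substituting b = 5.108 gives A² = 0.0086271, so A = 0.092882.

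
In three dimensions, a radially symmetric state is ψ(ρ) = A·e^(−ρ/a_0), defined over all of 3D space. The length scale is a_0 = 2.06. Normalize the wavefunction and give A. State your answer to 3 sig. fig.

A ≈ 0.191

The normalization condition is ∫|ψ|² 4πρ² dρ = 1 from 0 to ∞.
(Spherical symmetry: dV = 4πρ² dρ.)
Using ∫₀^∞ ρⁿ e^(−αρ) dρ = n!/αⁿ⁺¹, with ψ = A·e^(−ρ/a_0), the integral evaluates to A²·[π·a_0^3].
So A² = (π·a_0^3)^(−1).
Substituting a_0 = 2.06 gives A² = 0.03641, so A = 0.1908.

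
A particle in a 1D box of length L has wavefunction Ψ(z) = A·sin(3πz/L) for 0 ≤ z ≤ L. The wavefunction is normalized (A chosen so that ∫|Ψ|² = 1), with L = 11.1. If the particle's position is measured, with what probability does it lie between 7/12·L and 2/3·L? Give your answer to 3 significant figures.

P ≈ 0.0303

P = ∫_{7/12·L}^{2/3·L} |Ψ(z)|² dz.
Since A² = 1/(L/2), this is the region integral divided by the full normalization integral.
In terms of u = z/L (A² and the length scale cancel between numerator and denominator), P = [∫_{7/12}^{2/3} sin(3·π·u)^2 du] / [∫_{0}^{1} sin(3·π·u)^2 du].
With ∫ sin(3·π·u)^2 du = u/2 - sin(6·π·u)/(12·π) + C, the region integral is 1/24 - 1/(12·π) and the full one is 1/2.
Evaluating gives P = (-2 + π)/(12·π).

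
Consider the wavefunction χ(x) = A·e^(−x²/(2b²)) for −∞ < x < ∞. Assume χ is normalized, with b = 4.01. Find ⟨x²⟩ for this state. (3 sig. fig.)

By definition ⟨x²⟩ = ∫ x^2 |χ(x)|² dx.
Evaluating both integrals, ⟨x²⟩ = b^2/2.
With b = 4.01, ⟨x^2⟩ = 8.040.

⟨x^2⟩ ≈ 8.04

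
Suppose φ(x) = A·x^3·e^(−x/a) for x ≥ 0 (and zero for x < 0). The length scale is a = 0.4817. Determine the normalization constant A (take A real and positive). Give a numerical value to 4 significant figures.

We need A² ∫|f|² dx = 1, taking the integral from 0 to ∞.
With φ = A·x^3·e^(−x/a), the integral evaluates to A²·[45·a^7/8].
Hence A² = 1/[45·a^7/8].
With a = 0.4817: A² = 29.542 and A = 5.4353.

A ≈ 5.435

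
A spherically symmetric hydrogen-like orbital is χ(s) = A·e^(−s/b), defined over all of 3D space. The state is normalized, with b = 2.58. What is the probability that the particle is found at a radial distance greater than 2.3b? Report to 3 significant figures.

P ≈ 0.163

P = ∫ |χ|² 4πs² ds over s > 2.3b.
The full normalization integral is A²·[π·b^3] = 1, fixing A².
In terms of u = s/b (A², 4π and the length scale all cancel between numerator and denominator), P = [∫_{2.3}^{∞} u^2·e^(-2·u) du] / [∫_{0}^{∞} u^2·e^(-2·u) du].
Using ∫ u^2·e^(-2·u) du = -(2·u^2 + 2·u + 1)·e^(-2·u)/4, the numerator is 809·e^(-23/5)/200 and the denominator is 1/4.
This evaluates to P = 0.1626.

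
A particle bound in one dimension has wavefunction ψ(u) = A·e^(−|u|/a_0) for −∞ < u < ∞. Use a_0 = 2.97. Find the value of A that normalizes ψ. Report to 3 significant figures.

The normalization condition is ∫|ψ|² du = 1 from −∞ to ∞.
Recall ∫₀^∞ u^m e^(−u/β) du = m!·β^(m+1), with ψ = A·e^(−|u|/a_0), the integral evaluates to A²·[a_0].
Hence A² = 1/[a_0].
With a_0 = 2.97: A² = 0.3367 and A = 0.5803.

A ≈ 0.580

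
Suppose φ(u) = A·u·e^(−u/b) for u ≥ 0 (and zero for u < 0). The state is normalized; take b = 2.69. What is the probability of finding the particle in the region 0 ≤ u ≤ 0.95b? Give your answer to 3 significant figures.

P ≈ 0.296

|φ|² is the probability density, so P = ∫_{0}^{0.95b} |φ|² du.
Since A² = 1/(b^3/4), this is the region integral divided by the full normalization integral.
Let t = u/b; then A² and the length scale cancel, so P = ∫_{0}^{0.95} t^2·e^(-2·t) dt ÷ ∫_{0}^{∞} t^2·e^(-2·t) dt.
With ∫ t^2·e^(-2·t) dt = -(2·t^2 + 2·t + 1)·e^(-2·t)/4 + C, the region integral is 1/4 - 941·e^(-19/10)/800 and the full one is 1/4.
Taking the ratio, P = 0.2963.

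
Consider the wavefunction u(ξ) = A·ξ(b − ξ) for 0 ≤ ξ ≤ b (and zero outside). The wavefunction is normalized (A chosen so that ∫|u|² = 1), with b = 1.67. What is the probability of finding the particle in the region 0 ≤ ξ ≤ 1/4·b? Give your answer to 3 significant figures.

P = ∫_{0}^{1/4·b} |u(ξ)|² dξ.
With A² fixed by ∫|u|² = 1, i.e. A² = (b^5/30)^(−1), substitute and integrate.
Let t = ξ/b; then A² and the length scale cancel, so P = ∫_{0}^{1/4} t^2·(1 - t)^2 dt ÷ ∫_{0}^{1} t^2·(1 - t)^2 dt.
Using ∫ t^2·(1 - t)^2 dt = t^3·(6·t^2 - 15·t + 10)/30, the numerator is ≈ 0.0034505 and the denominator is 1/30.
Evaluating gives P = 53/512.

P ≈ 0.104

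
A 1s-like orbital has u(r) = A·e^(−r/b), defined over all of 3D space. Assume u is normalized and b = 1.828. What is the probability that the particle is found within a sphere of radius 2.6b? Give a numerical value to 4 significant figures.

P ≈ 0.8912

With dV = 4πr²dr, the probability is ∫|u|² dV over r ≤ 2.6b.
Normalization gives A² = 1/(π·b^3).
Substituting t = r/b, A², 4π and the length scale all cancel in the ratio: P = ∫_{0}^{2.6} t^2·e^(-2·t) dt / ∫_{0}^{∞} t^2·e^(-2·t) dt.
Using ∫ t^2·e^(-2·t) dt = -(2·t^2 + 2·t + 1)·e^(-2·t)/4, the numerator is 1/4 - 493·e^(-26/5)/100 and the denominator is 1/4.
Taking the ratio yields P = 0.89121.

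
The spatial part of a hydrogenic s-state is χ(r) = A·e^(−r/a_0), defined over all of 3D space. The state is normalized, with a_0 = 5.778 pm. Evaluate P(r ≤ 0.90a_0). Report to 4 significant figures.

P ≈ 0.2694

With dV = 4πr²dr, the probability is ∫|χ|² dV over r ≤ 0.90a_0.
Normalization gives A² = 1/(π·a_0^3).
Let u = r/a_0; then A², 4π and the length scale all cancel, so P = ∫_{0}^{0.90} u^2·e^(-2·u) du ÷ ∫_{0}^{∞} u^2·e^(-2·u) du.
Using ∫ u^2·e^(-2·u) du = -(2·u^2 + 2·u + 1)·e^(-2·u)/4, the numerator is 1/4 - 221·e^(-9/5)/200 and the denominator is 1/4.
This evaluates to P = 0.26938.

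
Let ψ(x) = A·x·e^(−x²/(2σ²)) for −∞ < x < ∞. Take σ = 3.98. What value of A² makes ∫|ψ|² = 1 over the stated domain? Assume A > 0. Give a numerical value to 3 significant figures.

Require ∫ |ψ|² dx = 1 over the whole domain.
Differentiating ∫e^(−αx²) dx = √(π/α) under α to get the higher moments, carrying out the integral gives A² · √(π)·σ^3/2.
Setting this equal to 1 gives A² = 1/(√(π)·σ^3/2).
Plugging in σ = 3.98 yields A = 0.1338.

A^2 ≈ 0.0179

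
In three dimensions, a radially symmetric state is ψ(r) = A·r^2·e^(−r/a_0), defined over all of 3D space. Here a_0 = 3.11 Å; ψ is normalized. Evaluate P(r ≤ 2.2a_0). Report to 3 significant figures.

With dV = 4πr²dr, the probability is ∫|ψ|² dV over r ≤ 2.2a_0.
A² is fixed by ∫₀^∞ 4πr²|ψ|² dr = 1, i.e. A² = (45·π·a_0^7/2)^(−1).
Substituting u = r/a_0, A², 4π and the length scale all cancel in the ratio: P = ∫_{0}^{2.2} u^6·e^(-2·u) du / ∫_{0}^{∞} u^6·e^(-2·u) du.
Using ∫ u^6·e^(-2·u) du = -(4·u^6 + 12·u^5 + 30·u^4 + 60·u^3 + 90·u^2 + 90·u + 45)·e^(-2·u)/8, the numerator is ≈ 0.87950 and the denominator is 45/8.
Taking the ratio yields P = 0.1564.

P ≈ 0.156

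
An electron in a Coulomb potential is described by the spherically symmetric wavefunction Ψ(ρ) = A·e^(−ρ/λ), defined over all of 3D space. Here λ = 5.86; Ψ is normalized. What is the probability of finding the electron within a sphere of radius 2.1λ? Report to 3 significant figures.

P ≈ 0.790

P = ∫ |Ψ|² 4πρ² dρ over ρ ≤ 2.1λ.
The full normalization integral is A²·[π·λ^3] = 1, fixing A².
Substituting u = ρ/λ, A², 4π and the length scale all cancel in the ratio: P = ∫_{0}^{2.1} u^2·e^(-2·u) du / ∫_{0}^{∞} u^2·e^(-2·u) du.
With ∫ u^2·e^(-2·u) du = -(2·u^2 + 2·u + 1)·e^(-2·u)/4 + C, the region integral is 1/4 - 701·e^(-21/5)/200 and the full one is 1/4.
This evaluates to P = 0.7898.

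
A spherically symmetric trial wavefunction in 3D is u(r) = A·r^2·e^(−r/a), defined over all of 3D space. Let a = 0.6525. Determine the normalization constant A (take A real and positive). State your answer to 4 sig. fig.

A ≈ 0.5300

Require ∫ |u|² 4πr² dr = 1 over the whole domain.
(Spherical symmetry: dV = 4πr² dr.)
With ∫₀^∞ r^6 e^(−αr) dr = 6!/α^7, carrying out the integral gives A² · 45·π·a^7/2.
Plugging in a = 0.6525 yields A = 0.53003.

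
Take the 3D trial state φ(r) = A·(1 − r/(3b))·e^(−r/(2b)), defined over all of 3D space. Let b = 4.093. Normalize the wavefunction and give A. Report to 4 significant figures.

Require ∫ |φ|² 4πr² dr = 1 over the whole domain.
In 3D with spherical symmetry the volume element is 4πr² dr.
With φ = A·(1 − r/(3b))·e^(−r/(2b)), the integral evaluates to A²·[8·π·b^3/3].
Setting this equal to 1 gives A² = 1/(8·π·b^3/3).
With b = 4.093: A² = 0.0017408 and A = 0.041723.

A ≈ 0.04172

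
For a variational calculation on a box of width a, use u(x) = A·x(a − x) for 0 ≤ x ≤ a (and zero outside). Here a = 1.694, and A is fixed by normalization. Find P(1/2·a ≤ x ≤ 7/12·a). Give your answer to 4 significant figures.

|u|² is the probability density, so P = ∫_{1/2·a}^{7/12·a} |u|² dx.
Since A² = 1/(a^5/30), this is the region integral divided by the full normalization integral.
In terms of t = x/a (A² and the length scale cancel between numerator and denominator), P = [∫_{1/2}^{7/12} t^2·(1 - t)^2 dt] / [∫_{0}^{1} t^2·(1 - t)^2 dt].
An antiderivative of t^2·(1 - t)^2 is t^3·(6·t^2 - 15·t + 10)/30; evaluating from 1/2 to 7/12 gives ≈ 0.00511269, while the full integral is 1/30.
Evaluating gives P = 0.15338.

P ≈ 0.1534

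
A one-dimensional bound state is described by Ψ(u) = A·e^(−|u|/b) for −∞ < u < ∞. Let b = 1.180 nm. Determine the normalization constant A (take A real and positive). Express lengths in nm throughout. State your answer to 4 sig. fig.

A ≈ 0.9206 nm^(-1/2)

The normalization condition is ∫|Ψ|² du = 1 from −∞ to ∞.
The integral (without the A² prefactor) comes out to b.
Hence A² = 1/[b].
With b = 1.180: A² = 0.84746 and A = 0.92057.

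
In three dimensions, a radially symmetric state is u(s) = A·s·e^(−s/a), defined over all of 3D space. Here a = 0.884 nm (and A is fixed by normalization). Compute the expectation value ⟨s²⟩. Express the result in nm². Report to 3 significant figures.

The expectation value is the |u|²-weighted average of s^2: ∫ s^2|u|² 4πs² ds.
Recall ∫₀^∞ s^m e^(−s/β) ds = m!·β^(m+1), since the A² factors cancel between numerator and denominator, ⟨s²⟩ = 15·a^2/2.
Putting a = 0.884 gives 5.861.

⟨s^2⟩ ≈ 5.86 nm^2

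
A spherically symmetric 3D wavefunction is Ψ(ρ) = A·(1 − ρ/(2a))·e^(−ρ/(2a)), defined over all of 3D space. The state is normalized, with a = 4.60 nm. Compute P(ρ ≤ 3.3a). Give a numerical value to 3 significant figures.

P ≈ 0.0938

P = ∫ |Ψ|² 4πρ² dρ over ρ ≤ 3.3a.
Normalization gives A² = 1/(8·π·a^3).
In terms of u = ρ/a (A², 4π and the length scale all cancel between numerator and denominator), P = [∫_{0}^{3.3} u^2·(1 - u/2)^2·e^(-u) du] / [∫_{0}^{∞} u^2·(1 - u/2)^2·e^(-u) du].
An antiderivative of u^2·(1 - u/2)^2·e^(-u) is -(u^4/4 + u^2 + 2·u + 2)·e^(-u); evaluating from 0 to 3.3 gives ≈ 0.18763, while the full integral is 2.
The region integral divided by the full integral gives P = 0.09382.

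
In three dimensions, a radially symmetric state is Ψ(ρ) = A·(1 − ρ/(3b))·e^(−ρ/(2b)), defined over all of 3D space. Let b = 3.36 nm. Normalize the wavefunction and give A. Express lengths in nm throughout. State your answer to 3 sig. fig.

A ≈ 0.0561 nm^(-3/2)

Require ∫ |Ψ|² 4πρ² dρ = 1 over the whole domain.
The angular integral contributes 4π, leaving ∫₀^∞ ρ²|Ψ|² dρ.
Using ∫₀^∞ ρⁿ e^(−αρ) dρ = n!/αⁿ⁺¹, with Ψ = A·(1 − ρ/(3b))·e^(−ρ/(2b)), the integral evaluates to A²·[8·π·b^3/3].
Hence A² = 1/[8·π·b^3/3].
Substituting b = 3.36 gives A² = 0.003147, so A = 0.05610.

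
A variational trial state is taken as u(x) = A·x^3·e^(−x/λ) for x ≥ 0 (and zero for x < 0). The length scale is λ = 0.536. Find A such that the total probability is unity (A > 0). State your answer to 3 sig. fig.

A ≈ 3.74

The normalization condition is ∫|u|² dx = 1 from 0 to ∞.
Recall ∫₀^∞ x^m e^(−x/β) dx = m!·β^(m+1), ∫|u|² dx = A²·(45·λ^7/8).
Setting this equal to 1 gives A² = 1/(45·λ^7/8).
Substituting λ = 0.536 gives A² = 13.99, so A = 3.740.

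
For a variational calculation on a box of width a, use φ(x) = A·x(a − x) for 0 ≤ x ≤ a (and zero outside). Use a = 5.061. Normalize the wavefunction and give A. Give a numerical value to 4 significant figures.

The normalization condition is ∫|φ|² dx = 1 from 0 to a.
Carrying out the integral gives A² · a^5/30.
Plugging in a = 5.061 yields A = 0.095054.

A ≈ 0.09505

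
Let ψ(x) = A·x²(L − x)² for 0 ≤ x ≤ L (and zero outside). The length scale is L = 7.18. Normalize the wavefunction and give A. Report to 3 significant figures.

Require ∫ |ψ|² dx = 1 over the whole domain.
With ψ = A·x²(L − x)², the integral evaluates to A²·[L^9/630].
So A² = (L^9/630)^(−1).
Substituting L = 7.18 gives A² = 0.00001242, so A = 0.003525.

A ≈ 0.00352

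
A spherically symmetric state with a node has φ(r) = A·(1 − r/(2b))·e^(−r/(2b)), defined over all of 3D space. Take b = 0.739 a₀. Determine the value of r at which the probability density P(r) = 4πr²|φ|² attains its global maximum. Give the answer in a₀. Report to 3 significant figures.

r ≈ 3.87 a₀

Set d/dr [P(r) = 4πr²|φ|²] = 0 and solve for r > 0.
This gives r = b·(√(5) + 3).
With b = 0.739, the most probable radial distance is 3.869 a₀.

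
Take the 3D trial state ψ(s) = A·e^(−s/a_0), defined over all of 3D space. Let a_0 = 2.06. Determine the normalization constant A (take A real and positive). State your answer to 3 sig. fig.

A ≈ 0.191

Require ∫ |ψ|² 4πs² ds = 1 over the whole domain.
Using ∫₀^∞ sⁿ e^(−αs) ds = n!/αⁿ⁺¹, carrying out the integral gives A² · π·a_0^3.
Plugging in a_0 = 2.06 yields A = 0.1908.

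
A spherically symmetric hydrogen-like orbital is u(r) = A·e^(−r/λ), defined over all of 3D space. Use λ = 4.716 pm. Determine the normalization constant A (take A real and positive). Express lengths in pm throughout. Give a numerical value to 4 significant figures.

We need A² ∫|f|² 4πr² dr = 1, taking the integral from 0 to ∞.
The angular integral contributes 4π, leaving ∫₀^∞ r²|u|² dr.
The integral (without the A² prefactor) comes out to π·λ^3.
So A² = (π·λ^3)^(−1).
Plugging in λ = 4.716 yields A = 0.055089.

A ≈ 0.05509 pm^(-3/2)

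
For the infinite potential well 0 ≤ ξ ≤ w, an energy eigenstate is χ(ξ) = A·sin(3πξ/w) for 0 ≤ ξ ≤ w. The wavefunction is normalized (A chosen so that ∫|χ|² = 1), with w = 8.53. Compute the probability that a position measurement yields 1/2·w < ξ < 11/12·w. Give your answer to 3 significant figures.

The probability is P = ∫ |χ|² dξ over [1/2·w, 11/12·w].
The normalization integral ∫|χ|²dξ over the whole domain equals w/2·A², and A² cancels in the ratio.
In terms of u = ξ/w (A² and the length scale cancel between numerator and denominator), P = [∫_{1/2}^{11/12} sin(3·π·u)^2 du] / [∫_{0}^{1} sin(3·π·u)^2 du].
Using ∫ sin(3·π·u)^2 du = u/2 - sin(6·π·u)/(12·π), the numerator is 1/(12·π) + 5/24 and the denominator is 1/2.
Evaluating gives P = (2 + 5·π)/(12·π).

P ≈ 0.470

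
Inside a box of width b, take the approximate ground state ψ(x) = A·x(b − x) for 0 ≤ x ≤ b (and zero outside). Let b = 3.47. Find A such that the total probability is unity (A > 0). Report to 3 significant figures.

Require ∫ |ψ|² dx = 1 over the whole domain.
With ψ = A·x(b − x), the integral evaluates to A²·[b^5/30].
So A² = (b^5/30)^(−1).
Substituting b = 3.47 gives A² = 0.05963, so A = 0.2442.

A ≈ 0.244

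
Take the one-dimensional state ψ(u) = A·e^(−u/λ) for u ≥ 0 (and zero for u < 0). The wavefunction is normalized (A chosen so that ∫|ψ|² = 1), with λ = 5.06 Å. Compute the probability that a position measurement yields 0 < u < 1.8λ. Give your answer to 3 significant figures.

The probability is P = ∫ |ψ|² du over [0, 1.8λ].
Since A² = 1/(λ/2), this is the region integral divided by the full normalization integral.
In terms of t = u/λ (A² and the length scale cancel between numerator and denominator), P = [∫_{0}^{1.8} e^(-2·t) dt] / [∫_{0}^{∞} e^(-2·t) dt].
Using ∫ e^(-2·t) dt = -e^(-2·t)/2, the numerator is 1/2 - e^(-18/5)/2 and the denominator is 1/2.
Evaluating gives P = 0.9727.

P ≈ 0.973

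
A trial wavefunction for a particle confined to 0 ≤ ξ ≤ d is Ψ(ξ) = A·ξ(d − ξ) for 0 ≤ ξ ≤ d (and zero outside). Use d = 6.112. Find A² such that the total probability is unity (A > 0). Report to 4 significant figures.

A^2 ≈ 0.003517

The normalization condition is ∫|Ψ|² dξ = 1 from 0 to d.
Expanding the polynomial and integrating term by term, the integral (without the A² prefactor) comes out to d^5/30.
Hence A² = 1/[d^5/30].
With d = 6.112: A² = 0.0035173 and A = 0.059306.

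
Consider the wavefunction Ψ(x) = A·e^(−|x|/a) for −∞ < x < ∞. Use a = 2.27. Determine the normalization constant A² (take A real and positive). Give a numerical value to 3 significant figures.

We need A² ∫|f|² dx = 1, taking the integral from −∞ to ∞.
∫|Ψ|² dx = A²·(a).
Substituting a = 2.27 gives A² = 0.4405, so A = 0.6637.

A^2 ≈ 0.441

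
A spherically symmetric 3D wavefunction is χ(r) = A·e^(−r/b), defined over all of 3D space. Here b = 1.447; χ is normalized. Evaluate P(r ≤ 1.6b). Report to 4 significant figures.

P ≈ 0.6201

P = ∫ |χ|² 4πr² dr over r ≤ 1.6b.
A² is fixed by ∫₀^∞ 4πr²|χ|² dr = 1, i.e. A² = (π·b^3)^(−1).
Substituting u = r/b, A², 4π and the length scale all cancel in the ratio: P = ∫_{0}^{1.6} u^2·e^(-2·u) du / ∫_{0}^{∞} u^2·e^(-2·u) du.
Using ∫ u^2·e^(-2·u) du = -(2·u^2 + 2·u + 1)·e^(-2·u)/4, the numerator is 1/4 - 233·e^(-16/5)/100 and the denominator is 1/4.
The region integral divided by the full integral gives P = 0.62010.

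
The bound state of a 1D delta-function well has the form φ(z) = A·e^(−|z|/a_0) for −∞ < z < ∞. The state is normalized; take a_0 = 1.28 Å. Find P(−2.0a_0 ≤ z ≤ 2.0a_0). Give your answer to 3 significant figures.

P ≈ 0.982

The probability is P = ∫ |φ|² dz over [−2.0a_0, 2.0a_0].
The normalization integral ∫|φ|²dz over the whole domain equals a_0·A², and A² cancels in the ratio.
Both integrals are even about z = 0, so only the z ≥ 0 halves are needed (the factors of 2 cancel). In terms of u = z/a_0 (A² and the length scale cancel between numerator and denominator), P = [∫_{0}^{2.0} e^(-2·u) du] / [∫_{0}^{∞} e^(-2·u) du].
An antiderivative of e^(-2·u) is -e^(-2·u)/2; evaluating from 0 to 2.0 gives 1/2 - e^(-4)/2, while the full integral is 1/2.
This works out to P = 0.9817.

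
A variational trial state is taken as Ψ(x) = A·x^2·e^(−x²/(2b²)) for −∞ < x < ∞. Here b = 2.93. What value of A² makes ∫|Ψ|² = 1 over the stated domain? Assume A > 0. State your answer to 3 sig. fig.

A^2 ≈ 0.00348

Require ∫ |Ψ|² dx = 1 over the whole domain.
Differentiating ∫e^(−αx²) dx = √(π/α) under α to get the higher moments, ∫|Ψ|² dx = A²·(3·√(π)·b^5/4).
Substituting b = 2.93 gives A² = 0.003484, so A = 0.05902.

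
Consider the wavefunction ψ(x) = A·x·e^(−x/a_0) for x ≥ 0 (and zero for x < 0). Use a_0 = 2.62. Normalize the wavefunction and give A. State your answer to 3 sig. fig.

Require ∫ |ψ|² dx = 1 over the whole domain.
∫|ψ|² dx = A²·(a_0^3/4).
Substituting a_0 = 2.62 gives A² = 0.2224, so A = 0.4716.

A ≈ 0.472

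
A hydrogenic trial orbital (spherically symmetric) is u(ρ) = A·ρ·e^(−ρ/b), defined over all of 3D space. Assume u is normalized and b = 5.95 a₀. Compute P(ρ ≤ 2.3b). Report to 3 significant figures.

P ≈ 0.487

P = ∫ |u|² 4πρ² dρ over ρ ≤ 2.3b.
A² is fixed by ∫₀^∞ 4πρ²|u|² dρ = 1, i.e. A² = (3·π·b^5)^(−1).
Let t = ρ/b; then A², 4π and the length scale all cancel, so P = ∫_{0}^{2.3} t^4·e^(-2·t) dt ÷ ∫_{0}^{∞} t^4·e^(-2·t) dt.
With ∫ t^4·e^(-2·t) dt = -(t^4/2 + t^3 + 3·t^2/2 + 3·t/2 + 3/4)·e^(-2·t) + C, the region integral is ≈ 0.36507 and the full one is 3/4.
Taking the ratio yields P = 0.4868.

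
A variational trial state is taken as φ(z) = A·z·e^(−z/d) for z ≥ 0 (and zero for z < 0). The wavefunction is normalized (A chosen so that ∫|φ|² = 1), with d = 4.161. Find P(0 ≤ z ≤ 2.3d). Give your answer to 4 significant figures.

P ≈ 0.8374

|φ|² is the probability density, so P = ∫_{0}^{2.3d} |φ|² dz.
With A² fixed by ∫|φ|² = 1, i.e. A² = (d^3/4)^(−1), substitute and integrate.
In terms of u = z/d (A² and the length scale cancel between numerator and denominator), P = [∫_{0}^{2.3} u^2·e^(-2·u) du] / [∫_{0}^{∞} u^2·e^(-2·u) du].
An antiderivative of u^2·e^(-2·u) is -(2·u^2 + 2·u + 1)·e^(-2·u)/4; evaluating from 0 to 2.3 gives 1/4 - 809·e^(-23/5)/200, while the full integral is 1/4.
This works out to P = 0.83736.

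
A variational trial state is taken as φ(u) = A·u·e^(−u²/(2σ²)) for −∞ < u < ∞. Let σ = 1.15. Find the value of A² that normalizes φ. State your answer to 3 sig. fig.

Normalization requires ∫|φ|² du = 1, integrated from −∞ to ∞.
The integral (without the A² prefactor) comes out to √(π)·σ^3/2.
Setting this equal to 1 gives A² = 1/(√(π)·σ^3/2).
Substituting σ = 1.15 gives A² = 0.7419, so A = 0.8614.

A^2 ≈ 0.742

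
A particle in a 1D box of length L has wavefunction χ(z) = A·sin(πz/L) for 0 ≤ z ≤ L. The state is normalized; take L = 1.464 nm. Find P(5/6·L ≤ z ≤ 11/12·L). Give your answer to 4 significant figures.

P ≈ 0.02508

The probability is P = ∫ |χ|² dz over [5/6·L, 11/12·L].
The normalization integral ∫|χ|²dz over the whole domain equals L/2·A², and A² cancels in the ratio.
In terms of u = z/L (A² and the length scale cancel between numerator and denominator), P = [∫_{5/6}^{11/12} sin(π·u)^2 du] / [∫_{0}^{1} sin(π·u)^2 du].
With ∫ sin(π·u)^2 du = u/2 - sin(2·π·u)/(4·π) + C, the region integral is -√(3)/(8·π) + 1/(8·π) + 1/24 and the full one is 1/2.
The result is P = (-3·√(3) + 3 + π)/(12·π).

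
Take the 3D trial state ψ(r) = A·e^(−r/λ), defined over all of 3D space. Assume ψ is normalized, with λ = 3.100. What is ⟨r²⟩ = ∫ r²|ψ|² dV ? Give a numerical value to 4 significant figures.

The expectation value is the |ψ|²-weighted average of r^2: ∫ r^2|ψ|² 4πr² dr.
Evaluating both integrals, ⟨r²⟩ = 3·λ^2.
With λ = 3.100, ⟨r^2⟩ = 28.830.

⟨r^2⟩ ≈ 28.83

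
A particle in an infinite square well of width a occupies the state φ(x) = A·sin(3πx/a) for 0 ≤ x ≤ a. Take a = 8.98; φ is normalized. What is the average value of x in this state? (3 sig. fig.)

⟨x⟩ ≈ 4.49

The expectation value is the |φ|²-weighted average of x: ∫ x|φ|² dx.
Using sin²θ = (1 − cos 2θ)/2, evaluating both integrals, ⟨x⟩ = a/2.
With a = 8.98, ⟨x⟩ = 4.490.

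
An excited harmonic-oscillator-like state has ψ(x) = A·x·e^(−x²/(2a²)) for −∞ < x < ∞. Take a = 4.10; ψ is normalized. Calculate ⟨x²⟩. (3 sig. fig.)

By definition ⟨x²⟩ = ∫ x^2 |ψ(x)|² dx.
With ∫_{−∞}^{∞} x^(2m) e^(−αx²) dx = (2m−1)!!·√π / (2^m α^(m+1/2)), the ratio of the moment integral to the normalization integral gives ⟨x²⟩ = 3·a^2/2.
Putting a = 4.10 gives 25.22.

⟨x^2⟩ ≈ 25.2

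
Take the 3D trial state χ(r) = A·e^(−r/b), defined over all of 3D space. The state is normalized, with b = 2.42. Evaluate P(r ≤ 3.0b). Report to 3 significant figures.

P ≈ 0.938

P = ∫ |χ|² 4πr² dr over r ≤ 3.0b.
A² is fixed by ∫₀^∞ 4πr²|χ|² dr = 1, i.e. A² = (π·b^3)^(−1).
Let u = r/b; then A², 4π and the length scale all cancel, so P = ∫_{0}^{3.0} u^2·e^(-2·u) du ÷ ∫_{0}^{∞} u^2·e^(-2·u) du.
An antiderivative of u^2·e^(-2·u) is -(2·u^2 + 2·u + 1)·e^(-2·u)/4; evaluating from 0 to 3.0 gives 1/4 - 25·e^(-6)/4, while the full integral is 1/4.
The region integral divided by the full integral gives P = 0.9380.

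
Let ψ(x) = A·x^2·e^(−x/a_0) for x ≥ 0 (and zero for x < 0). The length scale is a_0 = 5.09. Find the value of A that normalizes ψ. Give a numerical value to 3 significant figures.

Require ∫ |ψ|² dx = 1 over the whole domain.
Recall ∫₀^∞ x^m e^(−x/β) dx = m!·β^(m+1), with ψ = A·x^2·e^(−x/a_0), the integral evaluates to A²·[3·a_0^5/4].
Hence A² = 1/[3·a_0^5/4].
Plugging in a_0 = 5.09 yields A = 0.01975.

A ≈ 0.0198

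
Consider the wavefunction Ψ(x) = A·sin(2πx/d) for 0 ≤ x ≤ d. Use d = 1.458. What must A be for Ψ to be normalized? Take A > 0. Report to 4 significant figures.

A ≈ 1.171

Require ∫ |Ψ|² dx = 1 over the whole domain.
With ∫₀^d sin²(nπx/d) dx = d/2, carrying out the integral gives A² · d/2.
Substituting d = 1.458 gives A² = 1.3717, so A = 1.1712.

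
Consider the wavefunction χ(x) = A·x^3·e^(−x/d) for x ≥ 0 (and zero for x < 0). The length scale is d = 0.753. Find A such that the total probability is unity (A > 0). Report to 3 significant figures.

A ≈ 1.14

Require ∫ |χ|² dx = 1 over the whole domain.
Carrying out the integral gives A² · 45·d^7/8.
Setting this equal to 1 gives A² = 1/(45·d^7/8).
Plugging in d = 0.753 yields A = 1.138.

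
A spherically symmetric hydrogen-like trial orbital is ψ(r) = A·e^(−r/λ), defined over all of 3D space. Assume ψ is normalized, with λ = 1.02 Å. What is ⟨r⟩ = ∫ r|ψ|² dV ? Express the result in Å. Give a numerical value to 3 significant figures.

⟨r⟩ = ∫ r |ψ|² 4πr² dr over the full domain.
Since the A² factors cancel between numerator and denominator, ⟨r⟩ = 3·λ/2.
Putting λ = 1.02 gives 1.530.

⟨r⟩ ≈ 1.53 Å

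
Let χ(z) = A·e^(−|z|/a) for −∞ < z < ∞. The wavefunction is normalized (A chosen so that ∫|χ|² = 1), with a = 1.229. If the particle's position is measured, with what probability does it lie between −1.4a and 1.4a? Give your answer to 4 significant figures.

|χ|² is the probability density, so P = ∫_{−1.4a}^{1.4a} |χ|² dz.
With A² fixed by ∫|χ|² = 1, i.e. A² = (a)^(−1), substitute and integrate.
Both integrals are even about z = 0, so only the z ≥ 0 halves are needed (the factors of 2 cancel). Substituting u = z/a, A² and the length scale cancel in the ratio: P = ∫_{0}^{1.4} e^(-2·u) du / ∫_{0}^{∞} e^(-2·u) du.
With ∫ e^(-2·u) du = -e^(-2·u)/2 + C, the region integral is 1/2 - e^(-14/5)/2 and the full one is 1/2.
This works out to P = 0.93919.

P ≈ 0.9392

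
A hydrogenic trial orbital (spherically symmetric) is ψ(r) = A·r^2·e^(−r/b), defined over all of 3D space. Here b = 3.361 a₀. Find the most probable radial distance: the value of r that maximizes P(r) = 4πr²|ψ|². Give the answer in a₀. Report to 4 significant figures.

r ≈ 10.08 a₀

The maximum of P(r) = 4πr²|ψ|² occurs where its derivative vanishes.
This gives r = 3·b.
With b = 3.361, the most probable radial distance is 10.083 a₀.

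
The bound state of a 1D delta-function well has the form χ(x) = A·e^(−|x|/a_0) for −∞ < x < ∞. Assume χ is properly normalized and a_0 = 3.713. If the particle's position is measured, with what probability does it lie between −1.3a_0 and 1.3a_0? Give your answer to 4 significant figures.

P ≈ 0.9257

|χ|² is the probability density, so P = ∫_{−1.3a_0}^{1.3a_0} |χ|² dx.
Since A² = 1/(a_0), this is the region integral divided by the full normalization integral.
Both integrals are even about x = 0, so only the x ≥ 0 halves are needed (the factors of 2 cancel). Substituting u = x/a_0, A² and the length scale cancel in the ratio: P = ∫_{0}^{1.3} e^(-2·u) du / ∫_{0}^{∞} e^(-2·u) du.
With ∫ e^(-2·u) du = -e^(-2·u)/2 + C, the region integral is 1/2 - e^(-13/5)/2 and the full one is 1/2.
This works out to P = 0.92573.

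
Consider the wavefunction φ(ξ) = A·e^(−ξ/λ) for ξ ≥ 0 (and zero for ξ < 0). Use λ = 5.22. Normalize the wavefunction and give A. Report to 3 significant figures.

Normalization requires ∫|φ|² dξ = 1, integrated from 0 to ∞.
With ∫₀^∞ ξ^0 e^(−αξ) dξ = 0!/α^1, the integral (without the A² prefactor) comes out to λ/2.
Plugging in λ = 5.22 yields A = 0.6190.

A ≈ 0.619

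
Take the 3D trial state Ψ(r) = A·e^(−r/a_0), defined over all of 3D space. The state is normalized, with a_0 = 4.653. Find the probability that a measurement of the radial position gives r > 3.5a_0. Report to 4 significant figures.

P ≈ 0.02964

With dV = 4πr²dr, the probability is ∫|Ψ|² dV over r > 3.5a_0.
A² is fixed by ∫₀^∞ 4πr²|Ψ|² dr = 1, i.e. A² = (π·a_0^3)^(−1).
Substituting u = r/a_0, A², 4π and the length scale all cancel in the ratio: P = ∫_{3.5}^{∞} u^2·e^(-2·u) du / ∫_{0}^{∞} u^2·e^(-2·u) du.
An antiderivative of u^2·e^(-2·u) is -(2·u^2 + 2·u + 1)·e^(-2·u)/4; evaluating from 3.5 to ∞ gives 65·e^(-7)/8, while the full integral is 1/4.
The region integral divided by the full integral gives P = 0.029636.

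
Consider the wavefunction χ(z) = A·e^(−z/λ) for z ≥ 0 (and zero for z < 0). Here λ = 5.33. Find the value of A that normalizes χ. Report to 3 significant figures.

We need A² ∫|f|² dz = 1, taking the integral from 0 to ∞.
Carrying out the integral gives A² · λ/2.
So A² = (λ/2)^(−1).
Substituting λ = 5.33 gives A² = 0.3752, so A = 0.6126.

A ≈ 0.613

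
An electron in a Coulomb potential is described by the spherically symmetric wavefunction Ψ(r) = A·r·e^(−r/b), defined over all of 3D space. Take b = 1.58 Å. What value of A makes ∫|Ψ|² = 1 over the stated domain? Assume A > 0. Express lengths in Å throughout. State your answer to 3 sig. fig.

We need A² ∫|f|² 4πr² dr = 1, taking the integral from 0 to ∞.
Recall ∫₀^∞ r^m e^(−r/β) dr = m!·β^(m+1), with Ψ = A·r·e^(−r/b), the integral evaluates to A²·[3·π·b^5].
Setting this equal to 1 gives A² = 1/(3·π·b^5).
Substituting b = 1.58 gives A² = 0.01078, so A = 0.1038.

A ≈ 0.104 Å^(-5/2)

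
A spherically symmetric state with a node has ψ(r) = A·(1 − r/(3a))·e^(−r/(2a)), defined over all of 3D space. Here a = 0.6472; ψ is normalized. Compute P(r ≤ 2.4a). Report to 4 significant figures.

P ≈ 0.3467

With dV = 4πr²dr, the probability is ∫|ψ|² dV over r ≤ 2.4a.
The full normalization integral is A²·[8·π·a^3/3] = 1, fixing A².
Substituting u = r/a, A², 4π and the length scale all cancel in the ratio: P = ∫_{0}^{2.4} u^2·(1 - u/3)^2·e^(-u) du / ∫_{0}^{∞} u^2·(1 - u/3)^2·e^(-u) du.
With ∫ u^2·(1 - u/3)^2·e^(-u) du = (-u^4 + 2·u^3 - 3·u^2 - 6·u - 6)·e^(-u)/9 + C, the region integral is 2/3 - 9002·e^(-12/5)/1875 and the full one is 2/3.
This evaluates to P = 0.34669.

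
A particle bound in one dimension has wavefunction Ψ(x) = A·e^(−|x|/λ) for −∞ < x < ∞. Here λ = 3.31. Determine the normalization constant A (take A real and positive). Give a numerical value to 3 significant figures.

Normalization requires ∫|Ψ|² dx = 1, integrated from −∞ to ∞.
Using ∫₀^∞ xⁿ e^(−αx) dx = n!/αⁿ⁺¹, the integral (without the A² prefactor) comes out to λ.
Setting this equal to 1 gives A² = 1/(λ).
Substituting λ = 3.31 gives A² = 0.3021, so A = 0.5496.

A ≈ 0.550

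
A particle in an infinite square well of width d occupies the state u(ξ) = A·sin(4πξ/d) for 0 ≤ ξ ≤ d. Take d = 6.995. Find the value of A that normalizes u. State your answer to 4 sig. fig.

A ≈ 0.5347

Normalization requires ∫|u|² dξ = 1, integrated from 0 to d.
The integral (without the A² prefactor) comes out to d/2.
Hence A² = 1/[d/2].
Plugging in d = 6.995 yields A = 0.53471.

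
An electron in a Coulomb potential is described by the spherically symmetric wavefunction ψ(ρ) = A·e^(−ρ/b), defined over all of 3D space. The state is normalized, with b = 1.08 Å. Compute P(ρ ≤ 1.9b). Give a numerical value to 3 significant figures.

With dV = 4πρ²dρ, the probability is ∫|ψ|² dV over ρ ≤ 1.9b.
A² is fixed by ∫₀^∞ 4πρ²|ψ|² dρ = 1, i.e. A² = (π·b^3)^(−1).
Substituting u = ρ/b, A², 4π and the length scale all cancel in the ratio: P = ∫_{0}^{1.9} u^2·e^(-2·u) du / ∫_{0}^{∞} u^2·e^(-2·u) du.
Using ∫ u^2·e^(-2·u) du = -(2·u^2 + 2·u + 1)·e^(-2·u)/4, the numerator is 1/4 - 601·e^(-19/5)/200 and the denominator is 1/4.
Taking the ratio yields P = 0.7311.

P ≈ 0.731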